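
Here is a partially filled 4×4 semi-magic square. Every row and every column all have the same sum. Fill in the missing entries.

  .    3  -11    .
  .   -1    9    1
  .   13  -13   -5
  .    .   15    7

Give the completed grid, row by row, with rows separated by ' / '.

11 3 -11 -3 / -9 -1 9 1 / 5 13 -13 -5 / -7 -15 15 7

Column 3 is already complete: -11 + 9 + -13 + 15 = 0, so that is the magic constant.
The remaining cell in row 2 is (2,1) = 0 − 9 = -9.
Using row 3: 13 + (-13) + (-5) + ? → (3,1) = 0 − (-5) = 5.
From column 2, 0 − (3 + (-1) + 13) gives (4,2) = -15.
Using column 4: 1 + (-5) + 7 + ? → (1,4) = 0 − 3 = -3.
Row 1 needs 0; the known cells sum to -11, so (1,1) = 11.
Row 4 must total 0; the given cells sum to 7, so (4,1) = -7.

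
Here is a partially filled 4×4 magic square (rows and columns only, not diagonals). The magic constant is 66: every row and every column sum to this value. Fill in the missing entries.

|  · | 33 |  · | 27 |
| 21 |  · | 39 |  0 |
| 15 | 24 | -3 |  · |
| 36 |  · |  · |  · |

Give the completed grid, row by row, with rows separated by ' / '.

-6 33 12 27 / 21 6 39 0 / 15 24 -3 30 / 36 3 18 9

Using row 2: 21 + 39 + 0 + ? → (2,2) = 66 − 60 = 6.
The remaining cell in row 3 is (3,4) = 66 − 36 = 30.
Column 1: 21 + 15 + 36 + ? = 66, so (1,1) = -6.
Column 2 must total 66; the given cells sum to 63, so (4,2) = 3.
Column 4 needs 66; the known cells sum to 57, so (4,4) = 9.
From row 1, 66 − (-6 + 33 + 27) gives (1,3) = 12.
Row 4 must total 66; the given cells sum to 48, so (4,3) = 18.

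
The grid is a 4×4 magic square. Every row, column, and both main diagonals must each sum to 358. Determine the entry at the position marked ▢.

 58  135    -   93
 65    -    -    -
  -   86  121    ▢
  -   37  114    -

44

Row 1: 58 + 135 + 93 + ? = 358, so (1,3) = 72.
The remaining cell in column 2 is (2,2) = 358 − 258 = 100.
Column 3 must total 358; the given cells sum to 307, so (2,3) = 51.
Using main diagonal: 58 + 100 + 121 + ? → (4,4) = 358 − 279 = 79.
From anti-diagonal, 358 − (93 + 51 + 86) gives (4,1) = 128.
Row 2: 65 + 100 + 51 + ? = 358, so (2,4) = 142.
Column 1 must total 358; the given cells sum to 251, so (3,1) = 107.
The remaining cell in column 4 is (3,4) = 358 − 314 = 44.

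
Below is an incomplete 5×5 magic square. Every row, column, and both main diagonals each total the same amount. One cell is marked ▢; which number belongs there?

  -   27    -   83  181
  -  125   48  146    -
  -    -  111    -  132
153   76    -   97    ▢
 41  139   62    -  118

55

Anti-diagonal is complete and sums to 555; that is the magic constant.
Row 5 must total 555; the given cells sum to 360, so (5,4) = 195.
Using column 2: 27 + 125 + 76 + 139 + ? → (3,2) = 555 − 367 = 188.
Column 4 must total 555; the given cells sum to 521, so (3,4) = 34.
Main diagonal needs 555; the known cells sum to 451, so (1,1) = 104.
Row 1: 104 + 27 + 83 + 181 + ? = 555, so (1,3) = 160.
Row 3 needs 555; the known cells sum to 465, so (3,1) = 90.
From column 1, 555 − (104 + 90 + 153 + 41) gives (2,1) = 167.
The remaining cell in column 3 is (4,3) = 555 − 381 = 174.
Row 2 needs 555; the known cells sum to 486, so (2,5) = 69.
Using row 4: 153 + 76 + 174 + 97 + ? → (4,5) = 555 − 500 = 55.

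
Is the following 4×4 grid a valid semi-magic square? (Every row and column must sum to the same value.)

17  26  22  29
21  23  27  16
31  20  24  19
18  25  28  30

Row 1: 17 + 26 + 22 + 29 = 94.
Row 2: 21 + 23 + 27 + 16 = 87.
Row 3: 31 + 20 + 24 + 19 = 94.
Row 4: 18 + 25 + 28 + 30 = 101.
Column 1: 17 + 21 + 31 + 18 = 87.
Column 2: 26 + 23 + 20 + 25 = 94.
Column 3: 22 + 27 + 24 + 28 = 101.
Column 4: 29 + 16 + 19 + 30 = 94.

No — column 3 sums to 101 but row 1 sums to 94.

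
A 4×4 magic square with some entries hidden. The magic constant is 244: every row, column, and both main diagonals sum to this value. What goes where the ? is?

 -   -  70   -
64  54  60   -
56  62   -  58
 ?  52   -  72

Row 2 needs 244; the known cells sum to 178, so (2,4) = 66.
Row 3: 56 + 62 + 58 + ? = 244, so (3,3) = 68.
Column 2 must total 244; the given cells sum to 168, so (1,2) = 76.
Using column 3: 70 + 60 + 68 + ? → (4,3) = 244 − 198 = 46.
The remaining cell in column 4 is (1,4) = 244 − 196 = 48.
Main diagonal needs 244; the known cells sum to 194, so (1,1) = 50.
The remaining cell in anti-diagonal is (4,1) = 244 − 170 = 74.

74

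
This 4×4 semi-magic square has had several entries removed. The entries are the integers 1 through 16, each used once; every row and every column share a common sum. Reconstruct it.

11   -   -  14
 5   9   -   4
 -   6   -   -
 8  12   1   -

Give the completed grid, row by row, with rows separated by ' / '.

The entries are 1 through 16, which sum to 136, so each line sums to 136/4 = 34.
The remaining cell in row 2 is (2,3) = 34 − 18 = 16.
Using row 4: 8 + 12 + 1 + ? → (4,4) = 34 − 21 = 13.
Using column 1: 11 + 5 + 8 + ? → (3,1) = 34 − 24 = 10.
Column 2 must total 34; the given cells sum to 27, so (1,2) = 7.
The remaining cell in column 4 is (3,4) = 34 − 31 = 3.
The remaining cell in row 1 is (1,3) = 34 − 32 = 2.
Row 3 needs 34; the known cells sum to 19, so (3,3) = 15.

11 7 2 14 / 5 9 16 4 / 10 6 15 3 / 8 12 1 13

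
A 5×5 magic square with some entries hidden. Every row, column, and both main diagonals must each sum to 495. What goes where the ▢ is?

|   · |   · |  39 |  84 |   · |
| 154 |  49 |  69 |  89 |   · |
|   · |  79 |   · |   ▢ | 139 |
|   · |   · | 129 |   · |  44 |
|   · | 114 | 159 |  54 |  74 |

119

The remaining cell in row 2 is (2,5) = 495 − 361 = 134.
Row 5: 114 + 159 + 54 + 74 + ? = 495, so (5,1) = 94.
Using column 3: 39 + 69 + 129 + 159 + ? → (3,3) = 495 − 396 = 99.
Column 5: 134 + 139 + 44 + 74 + ? = 495, so (1,5) = 104.
Anti-diagonal needs 495; the known cells sum to 386, so (4,2) = 109.
Using column 2: 49 + 79 + 109 + 114 + ? → (1,2) = 495 − 351 = 144.
The remaining cell in row 1 is (1,1) = 495 − 371 = 124.
Main diagonal must total 495; the given cells sum to 346, so (4,4) = 149.
Row 4 must total 495; the given cells sum to 431, so (4,1) = 64.
Column 1 must total 495; the given cells sum to 436, so (3,1) = 59.
The remaining cell in column 4 is (3,4) = 495 − 376 = 119.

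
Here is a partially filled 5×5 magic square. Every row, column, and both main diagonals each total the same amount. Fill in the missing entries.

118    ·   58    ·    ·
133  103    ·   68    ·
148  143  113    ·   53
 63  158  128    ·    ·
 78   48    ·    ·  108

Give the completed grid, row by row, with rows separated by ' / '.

118 88 58 153 123 / 133 103 73 68 163 / 148 143 113 83 53 / 63 158 128 98 93 / 78 48 168 138 108

Column 1 is already complete: 118 + 133 + 148 + 63 + 78 = 540, so that is the magic constant.
The remaining cell in row 3 is (3,4) = 540 − 457 = 83.
Column 2: 103 + 143 + 158 + 48 + ? = 540, so (1,2) = 88.
Main diagonal needs 540; the known cells sum to 442, so (4,4) = 98.
Using anti-diagonal: 68 + 113 + 158 + 78 + ? → (1,5) = 540 − 417 = 123.
Using row 1: 118 + 88 + 58 + 123 + ? → (1,4) = 540 − 387 = 153.
Row 4 must total 540; the given cells sum to 447, so (4,5) = 93.
The remaining cell in column 4 is (5,4) = 540 − 402 = 138.
Column 5: 123 + 53 + 93 + 108 + ? = 540, so (2,5) = 163.
Using row 2: 133 + 103 + 68 + 163 + ? → (2,3) = 540 − 467 = 73.
Row 5: 78 + 48 + 138 + 108 + ? = 540, so (5,3) = 168.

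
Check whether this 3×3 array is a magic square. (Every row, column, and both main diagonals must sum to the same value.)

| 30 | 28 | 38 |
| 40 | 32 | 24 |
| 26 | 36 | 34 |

Row 1: 30 + 28 + 38 = 96.
Row 2: 40 + 32 + 24 = 96.
Row 3: 26 + 36 + 34 = 96.
Column 1: 30 + 40 + 26 = 96.
Column 2: 28 + 32 + 36 = 96.
Column 3: 38 + 24 + 34 = 96.
Main diagonal: 30 + 32 + 34 = 96.
Anti-diagonal: 38 + 32 + 26 = 96.
All lines sum to 96.

Yes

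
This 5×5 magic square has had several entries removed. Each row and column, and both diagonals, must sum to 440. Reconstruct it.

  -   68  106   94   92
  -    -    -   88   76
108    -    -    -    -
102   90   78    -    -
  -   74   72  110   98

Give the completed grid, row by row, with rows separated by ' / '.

80 68 106 94 92 / 64 112 100 88 76 / 108 96 84 82 70 / 102 90 78 66 104 / 86 74 72 110 98

From row 1, 440 − (68 + 106 + 94 + 92) gives (1,1) = 80.
Row 5 needs 440; the known cells sum to 354, so (5,1) = 86.
The remaining cell in column 1 is (2,1) = 440 − 376 = 64.
From anti-diagonal, 440 − (92 + 88 + 90 + 86) gives (3,3) = 84.
From column 3, 440 − (106 + 84 + 78 + 72) gives (2,3) = 100.
Row 2 must total 440; the given cells sum to 328, so (2,2) = 112.
Column 2: 68 + 112 + 90 + 74 + ? = 440, so (3,2) = 96.
Main diagonal needs 440; the known cells sum to 374, so (4,4) = 66.
Row 4: 102 + 90 + 78 + 66 + ? = 440, so (4,5) = 104.
Column 4: 94 + 88 + 66 + 110 + ? = 440, so (3,4) = 82.
Column 5 must total 440; the given cells sum to 370, so (3,5) = 70.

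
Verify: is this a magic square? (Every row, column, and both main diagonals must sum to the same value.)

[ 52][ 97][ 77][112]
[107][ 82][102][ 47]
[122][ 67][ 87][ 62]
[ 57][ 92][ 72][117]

Yes

Row 1: 52 + 97 + 77 + 112 = 338.
Row 2: 107 + 82 + 102 + 47 = 338.
Row 3: 122 + 67 + 87 + 62 = 338.
Row 4: 57 + 92 + 72 + 117 = 338.
Column 1: 52 + 107 + 122 + 57 = 338.
Column 2: 97 + 82 + 67 + 92 = 338.
Column 3: 77 + 102 + 87 + 72 = 338.
Column 4: 112 + 47 + 62 + 117 = 338.
Main diagonal: 52 + 82 + 87 + 117 = 338.
Anti-diagonal: 112 + 102 + 67 + 57 = 338.
All lines sum to 338.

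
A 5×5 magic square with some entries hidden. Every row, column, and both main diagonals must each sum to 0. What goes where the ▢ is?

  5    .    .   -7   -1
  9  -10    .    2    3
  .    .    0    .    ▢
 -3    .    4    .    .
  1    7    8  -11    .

12

Row 2: 9 + (-10) + 2 + 3 + ? = 0, so (2,3) = -4.
Row 5: 1 + 7 + 8 + (-11) + ? = 0, so (5,5) = -5.
From column 1, 0 − (5 + 9 + (-3) + 1) gives (3,1) = -12.
Column 3 must total 0; the given cells sum to 8, so (1,3) = -8.
From main diagonal, 0 − (5 + (-10) + 0 + (-5)) gives (4,4) = 10.
Anti-diagonal must total 0; the given cells sum to 2, so (4,2) = -2.
Row 1 must total 0; the given cells sum to -11, so (1,2) = 11.
Row 4 needs 0; the known cells sum to 9, so (4,5) = -9.
The remaining cell in column 2 is (3,2) = 0 − 6 = -6.
From column 4, 0 − (-7 + 2 + 10 + (-11)) gives (3,4) = 6.
Column 5 needs 0; the known cells sum to -12, so (3,5) = 12.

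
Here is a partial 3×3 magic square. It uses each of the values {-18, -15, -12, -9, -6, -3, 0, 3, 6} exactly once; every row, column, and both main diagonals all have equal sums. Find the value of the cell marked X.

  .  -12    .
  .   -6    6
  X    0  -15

The 9 entries sum to -54, so each line sums to -54/3 = -18.
Row 2: -6 + 6 + ? = -18, so (2,1) = -18.
Row 3: 0 + (-15) + ? = -18, so (3,1) = -3.

-3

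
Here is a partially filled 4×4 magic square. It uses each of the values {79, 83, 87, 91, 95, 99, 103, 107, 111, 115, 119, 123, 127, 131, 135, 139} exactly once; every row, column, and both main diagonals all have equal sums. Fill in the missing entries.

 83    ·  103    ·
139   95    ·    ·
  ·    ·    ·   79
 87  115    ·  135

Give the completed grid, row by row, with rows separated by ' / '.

The 16 entries sum to 1744, so each line sums to 1744/4 = 436.
Row 4 needs 436; the known cells sum to 337, so (4,3) = 99.
From column 1, 436 − (83 + 139 + 87) gives (3,1) = 127.
Main diagonal needs 436; the known cells sum to 313, so (3,3) = 123.
Row 3 needs 436; the known cells sum to 329, so (3,2) = 107.
From column 2, 436 − (95 + 107 + 115) gives (1,2) = 119.
Column 3: 103 + 123 + 99 + ? = 436, so (2,3) = 111.
From anti-diagonal, 436 − (111 + 107 + 87) gives (1,4) = 131.
Row 2 must total 436; the given cells sum to 345, so (2,4) = 91.

83 119 103 131 / 139 95 111 91 / 127 107 123 79 / 87 115 99 135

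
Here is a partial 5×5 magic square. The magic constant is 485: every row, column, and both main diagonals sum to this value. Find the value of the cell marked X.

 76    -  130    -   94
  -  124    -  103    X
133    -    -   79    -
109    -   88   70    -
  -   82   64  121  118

The remaining cell in row 5 is (5,1) = 485 − 385 = 100.
The remaining cell in column 1 is (2,1) = 485 − 418 = 67.
Using column 4: 103 + 79 + 70 + 121 + ? → (1,4) = 485 − 373 = 112.
Using main diagonal: 76 + 124 + 70 + 118 + ? → (3,3) = 485 − 388 = 97.
Anti-diagonal must total 485; the given cells sum to 394, so (4,2) = 91.
Row 1 must total 485; the given cells sum to 412, so (1,2) = 73.
Row 4: 109 + 91 + 88 + 70 + ? = 485, so (4,5) = 127.
The remaining cell in column 2 is (3,2) = 485 − 370 = 115.
Column 3 must total 485; the given cells sum to 379, so (2,3) = 106.
Row 2 must total 485; the given cells sum to 400, so (2,5) = 85.

85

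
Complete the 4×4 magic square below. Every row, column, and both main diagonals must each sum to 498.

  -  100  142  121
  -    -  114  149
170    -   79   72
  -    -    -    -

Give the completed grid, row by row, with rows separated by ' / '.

135 100 142 121 / 107 128 114 149 / 170 177 79 72 / 86 93 163 156

From row 1, 498 − (100 + 142 + 121) gives (1,1) = 135.
Using row 3: 170 + 79 + 72 + ? → (3,2) = 498 − 321 = 177.
Using column 3: 142 + 114 + 79 + ? → (4,3) = 498 − 335 = 163.
Column 4: 121 + 149 + 72 + ? = 498, so (4,4) = 156.
Main diagonal: 135 + 79 + 156 + ? = 498, so (2,2) = 128.
Anti-diagonal: 121 + 114 + 177 + ? = 498, so (4,1) = 86.
Row 2 must total 498; the given cells sum to 391, so (2,1) = 107.
Using row 4: 86 + 163 + 156 + ? → (4,2) = 498 − 405 = 93.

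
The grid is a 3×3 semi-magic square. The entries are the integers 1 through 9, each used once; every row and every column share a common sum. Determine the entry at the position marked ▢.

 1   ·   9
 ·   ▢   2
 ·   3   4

The entries are 1 through 9, which sum to 45, so each line sums to 45/3 = 15.
The remaining cell in row 1 is (1,2) = 15 − 10 = 5.
Row 3 needs 15; the known cells sum to 7, so (3,1) = 8.
Column 1: 1 + 8 + ? = 15, so (2,1) = 6.
The remaining cell in column 2 is (2,2) = 15 − 8 = 7.

7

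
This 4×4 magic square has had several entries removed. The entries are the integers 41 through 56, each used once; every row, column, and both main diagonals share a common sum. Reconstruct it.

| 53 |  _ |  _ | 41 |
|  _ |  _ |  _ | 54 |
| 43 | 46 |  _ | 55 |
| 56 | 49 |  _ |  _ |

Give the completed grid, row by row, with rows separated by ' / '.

The entries are 41 through 56, which sum to 776, so each line sums to 776/4 = 194.
Row 3 must total 194; the given cells sum to 144, so (3,3) = 50.
From column 1, 194 − (53 + 43 + 56) gives (2,1) = 42.
From column 4, 194 − (41 + 54 + 55) gives (4,4) = 44.
The remaining cell in main diagonal is (2,2) = 194 − 147 = 47.
The remaining cell in anti-diagonal is (2,3) = 194 − 143 = 51.
Using row 4: 56 + 49 + 44 + ? → (4,3) = 194 − 149 = 45.
The remaining cell in column 2 is (1,2) = 194 − 142 = 52.
Column 3 needs 194; the known cells sum to 146, so (1,3) = 48.

53 52 48 41 / 42 47 51 54 / 43 46 50 55 / 56 49 45 44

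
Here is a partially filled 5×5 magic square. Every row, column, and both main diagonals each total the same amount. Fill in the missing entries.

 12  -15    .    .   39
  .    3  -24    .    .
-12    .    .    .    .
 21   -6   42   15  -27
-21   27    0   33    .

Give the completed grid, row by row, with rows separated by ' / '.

12 -15 18 -9 39 / 45 3 -24 24 -3 / -12 36 9 -18 30 / 21 -6 42 15 -27 / -21 27 0 33 6

Row 4 is already complete: 21 + -6 + 42 + 15 + -27 = 45, so that is the magic constant.
Using row 5: -21 + 27 + 0 + 33 + ? → (5,5) = 45 − 39 = 6.
Column 1 needs 45; the known cells sum to 0, so (2,1) = 45.
Column 2: -15 + 3 + (-6) + 27 + ? = 45, so (3,2) = 36.
The remaining cell in main diagonal is (3,3) = 45 − 36 = 9.
From anti-diagonal, 45 − (39 + 9 + (-6) + (-21)) gives (2,4) = 24.
From row 2, 45 − (45 + 3 + (-24) + 24) gives (2,5) = -3.
Column 3 needs 45; the known cells sum to 27, so (1,3) = 18.
From column 5, 45 − (39 + (-3) + (-27) + 6) gives (3,5) = 30.
Row 1: 12 + (-15) + 18 + 39 + ? = 45, so (1,4) = -9.
Row 3 must total 45; the given cells sum to 63, so (3,4) = -18.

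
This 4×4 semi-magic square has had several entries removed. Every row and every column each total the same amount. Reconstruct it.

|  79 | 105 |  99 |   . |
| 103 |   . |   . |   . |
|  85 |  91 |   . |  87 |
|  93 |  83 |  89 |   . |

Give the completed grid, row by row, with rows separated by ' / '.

Column 1 is already complete: 79 + 103 + 85 + 93 = 360, so that is the magic constant.
The remaining cell in row 1 is (1,4) = 360 − 283 = 77.
Using row 3: 85 + 91 + 87 + ? → (3,3) = 360 − 263 = 97.
Row 4 must total 360; the given cells sum to 265, so (4,4) = 95.
Column 2 needs 360; the known cells sum to 279, so (2,2) = 81.
Column 3 must total 360; the given cells sum to 285, so (2,3) = 75.
Using column 4: 77 + 87 + 95 + ? → (2,4) = 360 − 259 = 101.

79 105 99 77 / 103 81 75 101 / 85 91 97 87 / 93 83 89 95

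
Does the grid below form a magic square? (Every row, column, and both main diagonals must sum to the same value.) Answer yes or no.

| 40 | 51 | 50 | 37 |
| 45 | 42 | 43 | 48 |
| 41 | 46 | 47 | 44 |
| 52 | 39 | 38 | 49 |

Yes

Row 1: 40 + 51 + 50 + 37 = 178.
Row 2: 45 + 42 + 43 + 48 = 178.
Row 3: 41 + 46 + 47 + 44 = 178.
Row 4: 52 + 39 + 38 + 49 = 178.
Column 1: 40 + 45 + 41 + 52 = 178.
Column 2: 51 + 42 + 46 + 39 = 178.
Column 3: 50 + 43 + 47 + 38 = 178.
Column 4: 37 + 48 + 44 + 49 = 178.
Main diagonal: 40 + 42 + 47 + 49 = 178.
Anti-diagonal: 37 + 43 + 46 + 52 = 178.
All lines sum to 178.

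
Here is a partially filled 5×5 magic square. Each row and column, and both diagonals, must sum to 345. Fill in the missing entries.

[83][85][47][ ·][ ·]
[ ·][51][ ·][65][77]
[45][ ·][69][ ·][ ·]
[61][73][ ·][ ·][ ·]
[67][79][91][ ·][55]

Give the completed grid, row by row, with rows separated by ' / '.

83 85 47 59 71 / 89 51 63 65 77 / 45 57 69 81 93 / 61 73 75 87 49 / 67 79 91 53 55

Row 5: 67 + 79 + 91 + 55 + ? = 345, so (5,4) = 53.
The remaining cell in column 1 is (2,1) = 345 − 256 = 89.
Column 2: 85 + 51 + 73 + 79 + ? = 345, so (3,2) = 57.
Using main diagonal: 83 + 51 + 69 + 55 + ? → (4,4) = 345 − 258 = 87.
From anti-diagonal, 345 − (65 + 69 + 73 + 67) gives (1,5) = 71.
Row 1 needs 345; the known cells sum to 286, so (1,4) = 59.
Row 2 must total 345; the given cells sum to 282, so (2,3) = 63.
Using column 3: 47 + 63 + 69 + 91 + ? → (4,3) = 345 − 270 = 75.
Column 4 needs 345; the known cells sum to 264, so (3,4) = 81.
The remaining cell in row 3 is (3,5) = 345 − 252 = 93.
The remaining cell in row 4 is (4,5) = 345 − 296 = 49.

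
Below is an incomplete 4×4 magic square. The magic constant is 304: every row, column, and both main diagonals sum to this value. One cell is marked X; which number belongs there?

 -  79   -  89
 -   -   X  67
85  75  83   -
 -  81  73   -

Row 3 needs 304; the known cells sum to 243, so (3,4) = 61.
From column 2, 304 − (79 + 75 + 81) gives (2,2) = 69.
Using column 4: 89 + 67 + 61 + ? → (4,4) = 304 − 217 = 87.
Using main diagonal: 69 + 83 + 87 + ? → (1,1) = 304 − 239 = 65.
Row 1 must total 304; the given cells sum to 233, so (1,3) = 71.
From row 4, 304 − (81 + 73 + 87) gives (4,1) = 63.
Column 1 needs 304; the known cells sum to 213, so (2,1) = 91.
The remaining cell in column 3 is (2,3) = 304 − 227 = 77.

77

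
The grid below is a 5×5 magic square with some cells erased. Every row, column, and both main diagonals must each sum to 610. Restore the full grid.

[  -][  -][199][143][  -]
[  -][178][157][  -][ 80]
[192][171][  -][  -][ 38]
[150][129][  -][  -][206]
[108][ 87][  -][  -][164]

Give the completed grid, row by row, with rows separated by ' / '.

Column 2: 178 + 171 + 129 + 87 + ? = 610, so (1,2) = 45.
From column 5, 610 − (80 + 38 + 206 + 164) gives (1,5) = 122.
Row 1 needs 610; the known cells sum to 509, so (1,1) = 101.
The remaining cell in column 1 is (2,1) = 610 − 551 = 59.
Row 2 must total 610; the given cells sum to 474, so (2,4) = 136.
Anti-diagonal needs 610; the known cells sum to 495, so (3,3) = 115.
The remaining cell in row 3 is (3,4) = 610 − 516 = 94.
Using main diagonal: 101 + 178 + 115 + 164 + ? → (4,4) = 610 − 558 = 52.
Row 4: 150 + 129 + 52 + 206 + ? = 610, so (4,3) = 73.
Column 3 needs 610; the known cells sum to 544, so (5,3) = 66.
Column 4 needs 610; the known cells sum to 425, so (5,4) = 185.

101 45 199 143 122 / 59 178 157 136 80 / 192 171 115 94 38 / 150 129 73 52 206 / 108 87 66 185 164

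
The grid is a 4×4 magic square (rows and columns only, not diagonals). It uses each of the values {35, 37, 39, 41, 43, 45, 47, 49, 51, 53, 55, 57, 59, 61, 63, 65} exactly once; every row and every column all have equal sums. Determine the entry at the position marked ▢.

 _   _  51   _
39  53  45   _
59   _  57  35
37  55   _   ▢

61

The 16 entries sum to 800, so each line sums to 800/4 = 200.
Row 2 must total 200; the given cells sum to 137, so (2,4) = 63.
Row 3 needs 200; the known cells sum to 151, so (3,2) = 49.
Column 1: 39 + 59 + 37 + ? = 200, so (1,1) = 65.
Column 2 needs 200; the known cells sum to 157, so (1,2) = 43.
The remaining cell in column 3 is (4,3) = 200 − 153 = 47.
Row 1: 65 + 43 + 51 + ? = 200, so (1,4) = 41.
From row 4, 200 − (37 + 55 + 47) gives (4,4) = 61.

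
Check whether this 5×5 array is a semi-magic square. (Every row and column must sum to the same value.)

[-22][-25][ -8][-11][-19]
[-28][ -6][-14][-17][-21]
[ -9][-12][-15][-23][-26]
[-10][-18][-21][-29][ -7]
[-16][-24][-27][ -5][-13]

Row 1: -22 + (-25) + (-8) + (-11) + (-19) = -85.
Row 2: -28 + (-6) + (-14) + (-17) + (-21) = -86.
Row 3: -9 + (-12) + (-15) + (-23) + (-26) = -85.
Row 4: -10 + (-18) + (-21) + (-29) + (-7) = -85.
Row 5: -16 + (-24) + (-27) + (-5) + (-13) = -85.
Column 1: -22 + (-28) + (-9) + (-10) + (-16) = -85.
Column 2: -25 + (-6) + (-12) + (-18) + (-24) = -85.
Column 3: -8 + (-14) + (-15) + (-21) + (-27) = -85.
Column 4: -11 + (-17) + (-23) + (-29) + (-5) = -85.
Column 5: -19 + (-21) + (-26) + (-7) + (-13) = -86.

No — row 1 sums to -85 but column 5 sums to -86.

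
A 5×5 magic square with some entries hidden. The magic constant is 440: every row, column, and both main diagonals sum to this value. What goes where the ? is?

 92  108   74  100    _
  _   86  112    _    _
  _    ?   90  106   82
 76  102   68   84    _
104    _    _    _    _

64

Row 1: 92 + 108 + 74 + 100 + ? = 440, so (1,5) = 66.
Row 4 must total 440; the given cells sum to 330, so (4,5) = 110.
From column 3, 440 − (74 + 112 + 90 + 68) gives (5,3) = 96.
Main diagonal: 92 + 86 + 90 + 84 + ? = 440, so (5,5) = 88.
The remaining cell in anti-diagonal is (2,4) = 440 − 362 = 78.
Column 4 needs 440; the known cells sum to 368, so (5,4) = 72.
Column 5 needs 440; the known cells sum to 346, so (2,5) = 94.
Row 2 must total 440; the given cells sum to 370, so (2,1) = 70.
Row 5: 104 + 96 + 72 + 88 + ? = 440, so (5,2) = 80.
Using column 1: 92 + 70 + 76 + 104 + ? → (3,1) = 440 − 342 = 98.
From column 2, 440 − (108 + 86 + 102 + 80) gives (3,2) = 64.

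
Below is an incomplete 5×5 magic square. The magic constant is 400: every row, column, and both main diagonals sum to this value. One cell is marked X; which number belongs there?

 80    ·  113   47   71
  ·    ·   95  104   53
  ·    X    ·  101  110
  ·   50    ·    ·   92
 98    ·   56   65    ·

From row 1, 400 − (80 + 113 + 47 + 71) gives (1,2) = 89.
Column 4 needs 400; the known cells sum to 317, so (4,4) = 83.
The remaining cell in column 5 is (5,5) = 400 − 326 = 74.
The remaining cell in anti-diagonal is (3,3) = 400 − 323 = 77.
Row 5 must total 400; the given cells sum to 293, so (5,2) = 107.
Column 3: 113 + 95 + 77 + 56 + ? = 400, so (4,3) = 59.
Main diagonal needs 400; the known cells sum to 314, so (2,2) = 86.
From row 2, 400 − (86 + 95 + 104 + 53) gives (2,1) = 62.
Row 4 must total 400; the given cells sum to 284, so (4,1) = 116.
Column 1: 80 + 62 + 116 + 98 + ? = 400, so (3,1) = 44.
Column 2 needs 400; the known cells sum to 332, so (3,2) = 68.

68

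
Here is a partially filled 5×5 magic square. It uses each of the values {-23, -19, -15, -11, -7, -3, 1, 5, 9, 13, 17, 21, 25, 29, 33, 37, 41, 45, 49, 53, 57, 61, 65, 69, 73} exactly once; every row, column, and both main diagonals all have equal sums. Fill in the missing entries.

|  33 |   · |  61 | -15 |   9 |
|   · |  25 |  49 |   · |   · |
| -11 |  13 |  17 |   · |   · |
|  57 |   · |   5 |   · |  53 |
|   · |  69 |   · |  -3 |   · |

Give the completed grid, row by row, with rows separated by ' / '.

33 37 61 -15 9 / 1 25 49 73 -23 / -11 13 17 41 65 / 57 -19 5 29 53 / 45 69 -7 -3 21

The 25 entries sum to 625, so each line sums to 625/5 = 125.
Row 1 needs 125; the known cells sum to 88, so (1,2) = 37.
Column 2 needs 125; the known cells sum to 144, so (4,2) = -19.
From column 3, 125 − (61 + 49 + 17 + 5) gives (5,3) = -7.
From row 4, 125 − (57 + (-19) + 5 + 53) gives (4,4) = 29.
Using main diagonal: 33 + 25 + 17 + 29 + ? → (5,5) = 125 − 104 = 21.
From row 5, 125 − (69 + (-7) + (-3) + 21) gives (5,1) = 45.
The remaining cell in column 1 is (2,1) = 125 − 124 = 1.
Anti-diagonal must total 125; the given cells sum to 52, so (2,4) = 73.
Row 2: 1 + 25 + 49 + 73 + ? = 125, so (2,5) = -23.
Column 4 needs 125; the known cells sum to 84, so (3,4) = 41.
Column 5: 9 + (-23) + 53 + 21 + ? = 125, so (3,5) = 65.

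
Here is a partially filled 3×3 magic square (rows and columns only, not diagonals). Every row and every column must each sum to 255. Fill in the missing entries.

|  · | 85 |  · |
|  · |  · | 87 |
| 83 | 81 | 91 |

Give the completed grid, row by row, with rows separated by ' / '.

The remaining cell in column 2 is (2,2) = 255 − 166 = 89.
Column 3 needs 255; the known cells sum to 178, so (1,3) = 77.
Row 1: 85 + 77 + ? = 255, so (1,1) = 93.
From row 2, 255 − (89 + 87) gives (2,1) = 79.

93 85 77 / 79 89 87 / 83 81 91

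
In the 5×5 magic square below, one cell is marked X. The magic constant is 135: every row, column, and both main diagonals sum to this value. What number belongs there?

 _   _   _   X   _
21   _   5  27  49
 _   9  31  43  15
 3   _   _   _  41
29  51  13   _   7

Using row 2: 21 + 5 + 27 + 49 + ? → (2,2) = 135 − 102 = 33.
The remaining cell in row 3 is (3,1) = 135 − 98 = 37.
Row 5 must total 135; the given cells sum to 100, so (5,4) = 35.
Column 1 needs 135; the known cells sum to 90, so (1,1) = 45.
From column 5, 135 − (49 + 15 + 41 + 7) gives (1,5) = 23.
Main diagonal: 45 + 33 + 31 + 7 + ? = 135, so (4,4) = 19.
Anti-diagonal needs 135; the known cells sum to 110, so (4,2) = 25.
Row 4 must total 135; the given cells sum to 88, so (4,3) = 47.
Column 2 must total 135; the given cells sum to 118, so (1,2) = 17.
Column 3: 5 + 31 + 47 + 13 + ? = 135, so (1,3) = 39.
Column 4 must total 135; the given cells sum to 124, so (1,4) = 11.

11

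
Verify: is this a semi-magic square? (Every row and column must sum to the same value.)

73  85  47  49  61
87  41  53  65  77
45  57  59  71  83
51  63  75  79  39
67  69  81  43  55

Row 1: 73 + 85 + 47 + 49 + 61 = 315.
Row 2: 87 + 41 + 53 + 65 + 77 = 323.
Row 3: 45 + 57 + 59 + 71 + 83 = 315.
Row 4: 51 + 63 + 75 + 79 + 39 = 307.
Row 5: 67 + 69 + 81 + 43 + 55 = 315.
Column 1: 73 + 87 + 45 + 51 + 67 = 323.
Column 2: 85 + 41 + 57 + 63 + 69 = 315.
Column 3: 47 + 53 + 59 + 75 + 81 = 315.
Column 4: 49 + 65 + 71 + 79 + 43 = 307.
Column 5: 61 + 77 + 83 + 39 + 55 = 315.

No — column 2 sums to 315 but column 1 sums to 323.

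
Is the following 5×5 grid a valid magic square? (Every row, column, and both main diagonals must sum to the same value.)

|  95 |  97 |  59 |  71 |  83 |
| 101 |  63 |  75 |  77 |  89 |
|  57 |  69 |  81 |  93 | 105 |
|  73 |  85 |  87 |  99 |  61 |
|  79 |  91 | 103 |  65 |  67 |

Yes

Row 1: 95 + 97 + 59 + 71 + 83 = 405.
Row 2: 101 + 63 + 75 + 77 + 89 = 405.
Row 3: 57 + 69 + 81 + 93 + 105 = 405.
Row 4: 73 + 85 + 87 + 99 + 61 = 405.
Row 5: 79 + 91 + 103 + 65 + 67 = 405.
Column 1: 95 + 101 + 57 + 73 + 79 = 405.
Column 2: 97 + 63 + 69 + 85 + 91 = 405.
Column 3: 59 + 75 + 81 + 87 + 103 = 405.
Column 4: 71 + 77 + 93 + 99 + 65 = 405.
Column 5: 83 + 89 + 105 + 61 + 67 = 405.
Main diagonal: 95 + 63 + 81 + 99 + 67 = 405.
Anti-diagonal: 83 + 77 + 81 + 85 + 79 = 405.
All lines sum to 405.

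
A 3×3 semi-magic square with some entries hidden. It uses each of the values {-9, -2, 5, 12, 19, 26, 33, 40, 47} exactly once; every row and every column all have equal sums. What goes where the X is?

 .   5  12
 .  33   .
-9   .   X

The 9 entries sum to 171, so each line sums to 171/3 = 57.
Row 1 needs 57; the known cells sum to 17, so (1,1) = 40.
Column 1 must total 57; the given cells sum to 31, so (2,1) = 26.
Column 2 must total 57; the given cells sum to 38, so (3,2) = 19.
Row 2 needs 57; the known cells sum to 59, so (2,3) = -2.
The remaining cell in row 3 is (3,3) = 57 − 10 = 47.

47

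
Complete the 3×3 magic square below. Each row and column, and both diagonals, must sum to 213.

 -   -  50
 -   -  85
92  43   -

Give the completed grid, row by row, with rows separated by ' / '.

From row 3, 213 − (92 + 43) gives (3,3) = 78.
Using anti-diagonal: 50 + 92 + ? → (2,2) = 213 − 142 = 71.
The remaining cell in row 2 is (2,1) = 213 − 156 = 57.
The remaining cell in column 1 is (1,1) = 213 − 149 = 64.
Column 2: 71 + 43 + ? = 213, so (1,2) = 99.

64 99 50 / 57 71 85 / 92 43 78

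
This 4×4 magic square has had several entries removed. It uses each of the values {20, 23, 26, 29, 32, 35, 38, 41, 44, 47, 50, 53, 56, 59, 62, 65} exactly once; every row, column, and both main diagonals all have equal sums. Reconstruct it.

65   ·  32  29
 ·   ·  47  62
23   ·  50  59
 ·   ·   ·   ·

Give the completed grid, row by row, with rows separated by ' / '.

65 44 32 29 / 26 35 47 62 / 23 38 50 59 / 56 53 41 20

The 16 entries sum to 680, so each line sums to 680/4 = 170.
Using row 1: 65 + 32 + 29 + ? → (1,2) = 170 − 126 = 44.
The remaining cell in row 3 is (3,2) = 170 − 132 = 38.
Column 3 must total 170; the given cells sum to 129, so (4,3) = 41.
Column 4: 29 + 62 + 59 + ? = 170, so (4,4) = 20.
From main diagonal, 170 − (65 + 50 + 20) gives (2,2) = 35.
Anti-diagonal needs 170; the known cells sum to 114, so (4,1) = 56.
The remaining cell in row 2 is (2,1) = 170 − 144 = 26.
Using row 4: 56 + 41 + 20 + ? → (4,2) = 170 − 117 = 53.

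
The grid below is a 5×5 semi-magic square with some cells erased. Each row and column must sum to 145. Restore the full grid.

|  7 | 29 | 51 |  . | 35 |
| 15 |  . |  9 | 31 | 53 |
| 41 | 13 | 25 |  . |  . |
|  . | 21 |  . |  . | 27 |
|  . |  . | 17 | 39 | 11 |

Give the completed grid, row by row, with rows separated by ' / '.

7 29 51 23 35 / 15 37 9 31 53 / 41 13 25 47 19 / 49 21 43 5 27 / 33 45 17 39 11

From row 1, 145 − (7 + 29 + 51 + 35) gives (1,4) = 23.
Row 2 needs 145; the known cells sum to 108, so (2,2) = 37.
Using column 2: 29 + 37 + 13 + 21 + ? → (5,2) = 145 − 100 = 45.
Column 3 needs 145; the known cells sum to 102, so (4,3) = 43.
Column 5 must total 145; the given cells sum to 126, so (3,5) = 19.
Using row 3: 41 + 13 + 25 + 19 + ? → (3,4) = 145 − 98 = 47.
Row 5 must total 145; the given cells sum to 112, so (5,1) = 33.
Using column 1: 7 + 15 + 41 + 33 + ? → (4,1) = 145 − 96 = 49.
Column 4 needs 145; the known cells sum to 140, so (4,4) = 5.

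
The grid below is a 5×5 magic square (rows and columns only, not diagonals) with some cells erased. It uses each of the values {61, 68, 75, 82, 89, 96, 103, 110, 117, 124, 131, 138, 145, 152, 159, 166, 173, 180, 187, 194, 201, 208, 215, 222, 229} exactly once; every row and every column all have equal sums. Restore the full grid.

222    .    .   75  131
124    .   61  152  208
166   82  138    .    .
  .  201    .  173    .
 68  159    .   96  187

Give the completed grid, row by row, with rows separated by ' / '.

222 103 194 75 131 / 124 180 61 152 208 / 166 82 138 229 110 / 145 201 117 173 89 / 68 159 215 96 187

The 25 entries sum to 3625, so each line sums to 3625/5 = 725.
From row 2, 725 − (124 + 61 + 152 + 208) gives (2,2) = 180.
Row 5 must total 725; the given cells sum to 510, so (5,3) = 215.
Column 1: 222 + 124 + 166 + 68 + ? = 725, so (4,1) = 145.
The remaining cell in column 2 is (1,2) = 725 − 622 = 103.
From column 4, 725 − (75 + 152 + 173 + 96) gives (3,4) = 229.
The remaining cell in row 1 is (1,3) = 725 − 531 = 194.
The remaining cell in row 3 is (3,5) = 725 − 615 = 110.
Column 3 must total 725; the given cells sum to 608, so (4,3) = 117.
Column 5 must total 725; the given cells sum to 636, so (4,5) = 89.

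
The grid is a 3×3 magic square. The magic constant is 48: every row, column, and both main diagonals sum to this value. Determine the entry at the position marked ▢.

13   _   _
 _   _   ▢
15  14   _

Row 3 needs 48; the known cells sum to 29, so (3,3) = 19.
Column 1 must total 48; the given cells sum to 28, so (2,1) = 20.
Main diagonal needs 48; the known cells sum to 32, so (2,2) = 16.
Anti-diagonal: 16 + 15 + ? = 48, so (1,3) = 17.
Row 1 must total 48; the given cells sum to 30, so (1,2) = 18.
Row 2 needs 48; the known cells sum to 36, so (2,3) = 12.

12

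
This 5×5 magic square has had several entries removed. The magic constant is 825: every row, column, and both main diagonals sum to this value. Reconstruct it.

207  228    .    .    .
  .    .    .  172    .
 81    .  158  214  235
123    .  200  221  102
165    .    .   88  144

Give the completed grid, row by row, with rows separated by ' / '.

207 228 109 130 151 / 249 95 116 172 193 / 81 137 158 214 235 / 123 179 200 221 102 / 165 186 242 88 144

Row 3: 81 + 158 + 214 + 235 + ? = 825, so (3,2) = 137.
Using row 4: 123 + 200 + 221 + 102 + ? → (4,2) = 825 − 646 = 179.
Column 1: 207 + 81 + 123 + 165 + ? = 825, so (2,1) = 249.
From column 4, 825 − (172 + 214 + 221 + 88) gives (1,4) = 130.
From main diagonal, 825 − (207 + 158 + 221 + 144) gives (2,2) = 95.
The remaining cell in anti-diagonal is (1,5) = 825 − 674 = 151.
Using row 1: 207 + 228 + 130 + 151 + ? → (1,3) = 825 − 716 = 109.
The remaining cell in column 2 is (5,2) = 825 − 639 = 186.
The remaining cell in column 5 is (2,5) = 825 − 632 = 193.
From row 2, 825 − (249 + 95 + 172 + 193) gives (2,3) = 116.
Row 5 must total 825; the given cells sum to 583, so (5,3) = 242.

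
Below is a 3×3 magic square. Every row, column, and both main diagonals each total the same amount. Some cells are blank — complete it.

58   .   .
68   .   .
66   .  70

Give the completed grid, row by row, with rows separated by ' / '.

58 72 62 / 68 64 60 / 66 56 70

Column 1 is already complete: 58 + 68 + 66 = 192, so that is the magic constant.
Row 3 must total 192; the given cells sum to 136, so (3,2) = 56.
Main diagonal needs 192; the known cells sum to 128, so (2,2) = 64.
From anti-diagonal, 192 − (64 + 66) gives (1,3) = 62.
Row 1 needs 192; the known cells sum to 120, so (1,2) = 72.
Row 2 needs 192; the known cells sum to 132, so (2,3) = 60.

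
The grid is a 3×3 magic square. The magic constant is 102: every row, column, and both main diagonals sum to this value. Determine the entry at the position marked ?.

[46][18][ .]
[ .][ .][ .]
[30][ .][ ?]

22

From row 1, 102 − (46 + 18) gives (1,3) = 38.
From column 1, 102 − (46 + 30) gives (2,1) = 26.
Using anti-diagonal: 38 + 30 + ? → (2,2) = 102 − 68 = 34.
Row 2 needs 102; the known cells sum to 60, so (2,3) = 42.
Column 2: 18 + 34 + ? = 102, so (3,2) = 50.
Column 3 must total 102; the given cells sum to 80, so (3,3) = 22.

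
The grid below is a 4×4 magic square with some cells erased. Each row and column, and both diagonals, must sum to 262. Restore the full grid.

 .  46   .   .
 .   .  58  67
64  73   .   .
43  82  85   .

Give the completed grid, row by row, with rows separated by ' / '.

Row 4 needs 262; the known cells sum to 210, so (4,4) = 52.
From column 2, 262 − (46 + 73 + 82) gives (2,2) = 61.
The remaining cell in anti-diagonal is (1,4) = 262 − 174 = 88.
Using row 2: 61 + 58 + 67 + ? → (2,1) = 262 − 186 = 76.
Using column 1: 76 + 64 + 43 + ? → (1,1) = 262 − 183 = 79.
Column 4: 88 + 67 + 52 + ? = 262, so (3,4) = 55.
The remaining cell in main diagonal is (3,3) = 262 − 192 = 70.
Row 1 must total 262; the given cells sum to 213, so (1,3) = 49.

79 46 49 88 / 76 61 58 67 / 64 73 70 55 / 43 82 85 52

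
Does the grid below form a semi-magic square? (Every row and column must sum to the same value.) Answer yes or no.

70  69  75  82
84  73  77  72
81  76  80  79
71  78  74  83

No — row 1 sums to 296 but row 4 sums to 306.

Row 1: 70 + 69 + 75 + 82 = 296.
Row 2: 84 + 73 + 77 + 72 = 306.
Row 3: 81 + 76 + 80 + 79 = 316.
Row 4: 71 + 78 + 74 + 83 = 306.
Column 1: 70 + 84 + 81 + 71 = 306.
Column 2: 69 + 73 + 76 + 78 = 296.
Column 3: 75 + 77 + 80 + 74 = 306.
Column 4: 82 + 72 + 79 + 83 = 316.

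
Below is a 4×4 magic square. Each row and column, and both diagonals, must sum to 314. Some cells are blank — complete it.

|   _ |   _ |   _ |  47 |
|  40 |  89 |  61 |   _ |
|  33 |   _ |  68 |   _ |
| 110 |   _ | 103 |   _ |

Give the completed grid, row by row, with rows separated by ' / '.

131 54 82 47 / 40 89 61 124 / 33 96 68 117 / 110 75 103 26

The remaining cell in row 2 is (2,4) = 314 − 190 = 124.
Column 1: 40 + 33 + 110 + ? = 314, so (1,1) = 131.
Column 3: 61 + 68 + 103 + ? = 314, so (1,3) = 82.
From main diagonal, 314 − (131 + 89 + 68) gives (4,4) = 26.
From anti-diagonal, 314 − (47 + 61 + 110) gives (3,2) = 96.
From row 1, 314 − (131 + 82 + 47) gives (1,2) = 54.
The remaining cell in row 3 is (3,4) = 314 − 197 = 117.
Using row 4: 110 + 103 + 26 + ? → (4,2) = 314 − 239 = 75.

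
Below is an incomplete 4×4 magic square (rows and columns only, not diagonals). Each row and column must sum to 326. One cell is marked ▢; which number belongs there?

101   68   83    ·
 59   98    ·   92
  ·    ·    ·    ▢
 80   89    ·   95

65

Row 1: 101 + 68 + 83 + ? = 326, so (1,4) = 74.
Row 2 must total 326; the given cells sum to 249, so (2,3) = 77.
Using row 4: 80 + 89 + 95 + ? → (4,3) = 326 − 264 = 62.
Column 1 must total 326; the given cells sum to 240, so (3,1) = 86.
From column 2, 326 − (68 + 98 + 89) gives (3,2) = 71.
The remaining cell in column 3 is (3,3) = 326 − 222 = 104.
Using column 4: 74 + 92 + 95 + ? → (3,4) = 326 − 261 = 65.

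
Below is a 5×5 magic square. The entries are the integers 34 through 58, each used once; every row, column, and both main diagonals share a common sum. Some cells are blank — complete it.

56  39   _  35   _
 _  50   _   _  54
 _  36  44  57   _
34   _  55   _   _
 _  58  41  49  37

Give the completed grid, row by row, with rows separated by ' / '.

The entries are 34 through 58, which sum to 1150, so each line sums to 1150/5 = 230.
Row 5: 58 + 41 + 49 + 37 + ? = 230, so (5,1) = 45.
Using column 2: 39 + 50 + 36 + 58 + ? → (4,2) = 230 − 183 = 47.
Using main diagonal: 56 + 50 + 44 + 37 + ? → (4,4) = 230 − 187 = 43.
Row 4: 34 + 47 + 55 + 43 + ? = 230, so (4,5) = 51.
Column 4: 35 + 57 + 43 + 49 + ? = 230, so (2,4) = 46.
Anti-diagonal: 46 + 44 + 47 + 45 + ? = 230, so (1,5) = 48.
Row 1: 56 + 39 + 35 + 48 + ? = 230, so (1,3) = 52.
From column 3, 230 − (52 + 44 + 55 + 41) gives (2,3) = 38.
The remaining cell in column 5 is (3,5) = 230 − 190 = 40.
Row 2 needs 230; the known cells sum to 188, so (2,1) = 42.
From row 3, 230 − (36 + 44 + 57 + 40) gives (3,1) = 53.

56 39 52 35 48 / 42 50 38 46 54 / 53 36 44 57 40 / 34 47 55 43 51 / 45 58 41 49 37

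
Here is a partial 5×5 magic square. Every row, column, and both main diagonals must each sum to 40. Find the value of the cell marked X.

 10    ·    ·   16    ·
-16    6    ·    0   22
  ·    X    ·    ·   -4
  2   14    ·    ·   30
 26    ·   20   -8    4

Using row 2: -16 + 6 + 0 + 22 + ? → (2,3) = 40 − 12 = 28.
Row 5: 26 + 20 + (-8) + 4 + ? = 40, so (5,2) = -2.
Using column 1: 10 + (-16) + 2 + 26 + ? → (3,1) = 40 − 22 = 18.
The remaining cell in column 5 is (1,5) = 40 − 52 = -12.
The remaining cell in anti-diagonal is (3,3) = 40 − 28 = 12.
Main diagonal: 10 + 6 + 12 + 4 + ? = 40, so (4,4) = 8.
Row 4 needs 40; the known cells sum to 54, so (4,3) = -14.
Column 3 must total 40; the given cells sum to 46, so (1,3) = -6.
The remaining cell in column 4 is (3,4) = 40 − 16 = 24.
From row 1, 40 − (10 + (-6) + 16 + (-12)) gives (1,2) = 32.
The remaining cell in row 3 is (3,2) = 40 − 50 = -10.

-10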